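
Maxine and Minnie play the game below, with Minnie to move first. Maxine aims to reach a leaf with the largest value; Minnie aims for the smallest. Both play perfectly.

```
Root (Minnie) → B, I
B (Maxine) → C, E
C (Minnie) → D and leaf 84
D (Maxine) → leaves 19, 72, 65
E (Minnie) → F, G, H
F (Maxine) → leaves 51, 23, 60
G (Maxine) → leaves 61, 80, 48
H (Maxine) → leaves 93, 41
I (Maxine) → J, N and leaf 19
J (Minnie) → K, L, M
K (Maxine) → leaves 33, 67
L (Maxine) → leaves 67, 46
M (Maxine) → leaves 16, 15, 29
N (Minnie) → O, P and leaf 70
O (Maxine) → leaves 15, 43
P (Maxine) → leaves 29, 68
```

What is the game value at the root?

43

D (Maxine): max(19, 72, 65) = 72
C (Minnie): min(72, 84) = 72
F (Maxine): max(51, 23, 60) = 60
G (Maxine): max(61, 80, 48) = 80
H (Maxine): max(93, 41) = 93
E (Minnie): min(60, 80, 93) = 60
B (Maxine): max(72, 60) = 72
K (Maxine): max(33, 67) = 67
L (Maxine): max(67, 46) = 67
M (Maxine): max(16, 15, 29) = 29
J (Minnie): min(67, 67, 29) = 29
O (Maxine): max(15, 43) = 43
P (Maxine): max(29, 68) = 68
N (Minnie): min(43, 68, 70) = 43
I (Maxine): max(29, 43, 19) = 43
Root (Minnie): min(72, 43) = 43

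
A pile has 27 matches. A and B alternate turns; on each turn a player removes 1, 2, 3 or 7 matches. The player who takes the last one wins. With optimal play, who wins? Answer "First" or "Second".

i:   0  1  2  3  4  5  6  7  8  9 10 11 12 13 14 15 16 17 18 19 20 21 22 23 24 25 26 27
     L  W  W  W  L  W  W  W  L  W  W  W  L  W  W  W  L  W  W  W  L  W  W  W  L  W  W  W
Position 27 is W, so the first player wins.

First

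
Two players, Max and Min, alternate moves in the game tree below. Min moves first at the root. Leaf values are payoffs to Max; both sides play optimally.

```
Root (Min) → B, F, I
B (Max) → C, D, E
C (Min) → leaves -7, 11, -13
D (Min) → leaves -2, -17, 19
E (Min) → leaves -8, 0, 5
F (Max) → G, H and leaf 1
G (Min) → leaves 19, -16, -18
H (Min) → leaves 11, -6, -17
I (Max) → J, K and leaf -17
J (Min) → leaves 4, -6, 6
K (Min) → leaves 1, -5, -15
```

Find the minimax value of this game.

-8

C (Min): min(-7, 11, -13) = -13
D (Min): min(-2, -17, 19) = -17
E (Min): min(-8, 0, 5) = -8
B (Max): max(-13, -17, -8) = -8
G (Min): min(19, -16, -18) = -18
H (Min): min(11, -6, -17) = -17
F (Max): max(-18, -17, 1) = 1
J (Min): min(4, -6, 6) = -6
K (Min): min(1, -5, -15) = -15
I (Max): max(-6, -15, -17) = -6
Root (Min): min(-8, 1, -6) = -8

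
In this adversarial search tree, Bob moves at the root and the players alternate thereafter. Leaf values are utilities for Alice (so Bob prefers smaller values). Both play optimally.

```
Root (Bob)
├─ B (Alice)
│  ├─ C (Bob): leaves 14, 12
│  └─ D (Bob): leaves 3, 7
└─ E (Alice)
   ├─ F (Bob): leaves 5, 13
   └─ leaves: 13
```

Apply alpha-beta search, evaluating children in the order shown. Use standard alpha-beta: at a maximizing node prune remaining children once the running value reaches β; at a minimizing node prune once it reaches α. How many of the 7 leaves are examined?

C [α=-∞,β=+∞]: v=12
D [α=12,β=+∞]: v=3 after child 1 ≤ α → α-cutoff, skip 1
B [α=-∞,β=+∞]: v=12
F [α=-∞,β=12]: v=5
E [α=-∞,β=12]: v=13
Root [α=-∞,β=+∞]: v=12
Leaves evaluated: 6 of 7.

6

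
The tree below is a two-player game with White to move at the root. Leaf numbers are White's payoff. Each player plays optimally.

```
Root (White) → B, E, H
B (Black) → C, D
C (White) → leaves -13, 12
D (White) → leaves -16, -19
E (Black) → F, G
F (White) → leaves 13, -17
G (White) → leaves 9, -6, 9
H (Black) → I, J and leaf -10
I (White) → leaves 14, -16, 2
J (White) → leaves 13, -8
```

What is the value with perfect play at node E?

F: max(13, -17) = 13
G: max(9, -6, 9) = 9
E: min(13, 9) = 9

9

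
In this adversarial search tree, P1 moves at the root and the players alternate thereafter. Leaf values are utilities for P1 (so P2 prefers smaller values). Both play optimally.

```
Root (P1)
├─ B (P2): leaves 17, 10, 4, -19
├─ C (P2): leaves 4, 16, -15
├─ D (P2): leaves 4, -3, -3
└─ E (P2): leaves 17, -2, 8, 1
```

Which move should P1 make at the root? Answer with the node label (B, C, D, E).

E

B (P2): min(17, 10, 4, -19) = -19
C (P2): min(4, 16, -15) = -15
D (P2): min(4, -3, -3) = -3
E (P2): min(17, -2, 8, 1) = -2
Root (P1): max(-19, -15, -3, -2) = -2
P1 picks the child with the highest value: E (value -2).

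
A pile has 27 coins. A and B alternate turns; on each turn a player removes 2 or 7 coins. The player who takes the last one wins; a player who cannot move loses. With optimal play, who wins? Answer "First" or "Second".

Compute winning (W) and losing (L) positions by backward induction:
i:   0  1  2  3  4  5  6  7  8  9 10 11 12 13 14 15 16 17 18 19 20 21 22 23 24 25 26 27
     L  L  W  W  L  L  W  W  W  L  L  W  W  L  L  W  W  W  L  L  W  W  L  L  W  W  W  L
Position 27 is L, so the second player wins.

Second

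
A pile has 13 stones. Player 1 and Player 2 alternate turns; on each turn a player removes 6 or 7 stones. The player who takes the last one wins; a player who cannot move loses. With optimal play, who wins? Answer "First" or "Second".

Second

Compute winning (W) and losing (L) positions by backward induction:
i:   0  1  2  3  4  5  6  7  8  9 10 11 12 13
     L  L  L  L  L  L  W  W  W  W  W  W  W  L
Position 13 is L, so the second player wins.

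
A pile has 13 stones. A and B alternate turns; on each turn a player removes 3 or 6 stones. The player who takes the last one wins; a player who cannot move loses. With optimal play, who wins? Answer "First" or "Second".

Mark each pile size as W (mover wins) or L (mover loses):
i:   0  1  2  3  4  5  6  7  8  9 10 11 12 13
     L  L  L  W  W  W  W  W  W  L  L  L  W  W
Position 13 is W, so the first player wins.

First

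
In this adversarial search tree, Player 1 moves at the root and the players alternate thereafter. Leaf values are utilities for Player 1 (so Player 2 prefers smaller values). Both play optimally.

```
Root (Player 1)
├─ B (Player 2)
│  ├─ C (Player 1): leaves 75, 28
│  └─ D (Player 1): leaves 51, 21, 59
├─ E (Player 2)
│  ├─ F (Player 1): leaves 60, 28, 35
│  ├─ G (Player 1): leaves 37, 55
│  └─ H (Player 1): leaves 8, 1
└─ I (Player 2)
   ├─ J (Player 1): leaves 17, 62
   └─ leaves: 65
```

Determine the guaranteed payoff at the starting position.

62

C (Player 1): max(75, 28) = 75
D (Player 1): max(51, 21, 59) = 59
B (Player 2): min(75, 59) = 59
F (Player 1): max(60, 28, 35) = 60
G (Player 1): max(37, 55) = 55
H (Player 1): max(8, 1) = 8
E (Player 2): min(60, 55, 8) = 8
J (Player 1): max(17, 62) = 62
I (Player 2): min(62, 65) = 62
Root (Player 1): max(59, 8, 62) = 62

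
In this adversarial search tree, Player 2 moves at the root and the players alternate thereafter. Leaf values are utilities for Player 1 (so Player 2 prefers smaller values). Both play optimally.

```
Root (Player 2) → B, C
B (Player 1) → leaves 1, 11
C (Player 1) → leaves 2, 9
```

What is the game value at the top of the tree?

B (Player 1): max(1, 11) = 11
C (Player 1): max(2, 9) = 9
Root (Player 2): min(11, 9) = 9

9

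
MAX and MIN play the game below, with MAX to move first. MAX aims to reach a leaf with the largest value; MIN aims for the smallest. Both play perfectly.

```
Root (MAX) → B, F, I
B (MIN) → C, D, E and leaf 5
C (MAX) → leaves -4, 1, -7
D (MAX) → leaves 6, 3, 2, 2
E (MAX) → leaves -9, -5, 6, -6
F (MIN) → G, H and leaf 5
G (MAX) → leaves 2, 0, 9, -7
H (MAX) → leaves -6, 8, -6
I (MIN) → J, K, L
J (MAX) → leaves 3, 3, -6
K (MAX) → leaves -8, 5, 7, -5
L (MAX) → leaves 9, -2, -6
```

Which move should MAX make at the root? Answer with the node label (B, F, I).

F

C (MAX): max(-4, 1, -7) = 1
D (MAX): max(6, 3, 2, 2) = 6
E (MAX): max(-9, -5, 6, -6) = 6
B (MIN): min(1, 6, 6, 5) = 1
G (MAX): max(2, 0, 9, -7) = 9
H (MAX): max(-6, 8, -6) = 8
F (MIN): min(9, 8, 5) = 5
J (MAX): max(3, 3, -6) = 3
K (MAX): max(-8, 5, 7, -5) = 7
L (MAX): max(9, -2, -6) = 9
I (MIN): min(3, 7, 9) = 3
Root (MAX): max(1, 5, 3) = 5
MAX picks the child with the highest value: F (value 5).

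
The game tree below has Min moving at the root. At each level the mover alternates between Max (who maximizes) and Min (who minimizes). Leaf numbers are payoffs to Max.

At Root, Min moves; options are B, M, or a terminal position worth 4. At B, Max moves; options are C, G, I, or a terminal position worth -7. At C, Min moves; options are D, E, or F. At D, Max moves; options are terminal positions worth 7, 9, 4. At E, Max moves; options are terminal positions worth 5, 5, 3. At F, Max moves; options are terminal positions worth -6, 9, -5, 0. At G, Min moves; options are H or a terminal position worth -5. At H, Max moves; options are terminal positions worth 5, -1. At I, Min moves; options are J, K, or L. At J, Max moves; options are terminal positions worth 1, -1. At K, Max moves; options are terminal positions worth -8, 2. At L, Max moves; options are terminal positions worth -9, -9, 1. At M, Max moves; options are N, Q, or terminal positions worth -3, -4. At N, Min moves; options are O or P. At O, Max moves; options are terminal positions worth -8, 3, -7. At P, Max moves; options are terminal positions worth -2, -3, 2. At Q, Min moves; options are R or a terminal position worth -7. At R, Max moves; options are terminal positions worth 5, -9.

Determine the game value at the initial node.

D (Max): max(7, 9, 4) = 9
E (Max): max(5, 5, 3) = 5
F (Max): max(-6, 9, -5, 0) = 9
C (Min): min(9, 5, 9) = 5
H (Max): max(5, -1) = 5
G (Min): min(5, -5) = -5
J (Max): max(1, -1) = 1
K (Max): max(-8, 2) = 2
L (Max): max(-9, -9, 1) = 1
I (Min): min(1, 2, 1) = 1
B (Max): max(5, -5, 1, -7) = 5
O (Max): max(-8, 3, -7) = 3
P (Max): max(-2, -3, 2) = 2
N (Min): min(3, 2) = 2
R (Max): max(5, -9) = 5
Q (Min): min(5, -7) = -7
M (Max): max(2, -7, -3, -4) = 2
Root (Min): min(5, 2, 4) = 2

2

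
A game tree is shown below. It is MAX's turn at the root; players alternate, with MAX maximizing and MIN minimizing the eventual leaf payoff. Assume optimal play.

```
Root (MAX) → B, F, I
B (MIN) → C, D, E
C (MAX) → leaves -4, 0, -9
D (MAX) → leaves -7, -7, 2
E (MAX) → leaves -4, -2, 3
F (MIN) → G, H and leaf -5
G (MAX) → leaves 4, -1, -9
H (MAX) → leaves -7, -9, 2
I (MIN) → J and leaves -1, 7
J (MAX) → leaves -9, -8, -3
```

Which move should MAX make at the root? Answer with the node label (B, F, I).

B

C (MAX): max(-4, 0, -9) = 0
D (MAX): max(-7, -7, 2) = 2
E (MAX): max(-4, -2, 3) = 3
B (MIN): min(0, 2, 3) = 0
G (MAX): max(4, -1, -9) = 4
H (MAX): max(-7, -9, 2) = 2
F (MIN): min(4, 2, -5) = -5
J (MAX): max(-9, -8, -3) = -3
I (MIN): min(-3, -1, 7) = -3
Root (MAX): max(0, -5, -3) = 0
MAX picks the child with the highest value: B (value 0).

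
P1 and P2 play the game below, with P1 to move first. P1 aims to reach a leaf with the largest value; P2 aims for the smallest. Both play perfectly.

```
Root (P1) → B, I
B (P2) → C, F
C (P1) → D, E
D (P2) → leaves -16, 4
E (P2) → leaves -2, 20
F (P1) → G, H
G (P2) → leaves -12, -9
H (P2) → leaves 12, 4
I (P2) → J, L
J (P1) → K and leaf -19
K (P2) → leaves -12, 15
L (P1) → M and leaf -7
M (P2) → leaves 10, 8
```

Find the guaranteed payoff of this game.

-2

D (P2): min(-16, 4) = -16
E (P2): min(-2, 20) = -2
C (P1): max(-16, -2) = -2
G (P2): min(-12, -9) = -12
H (P2): min(12, 4) = 4
F (P1): max(-12, 4) = 4
B (P2): min(-2, 4) = -2
K (P2): min(-12, 15) = -12
J (P1): max(-12, -19) = -12
M (P2): min(10, 8) = 8
L (P1): max(8, -7) = 8
I (P2): min(-12, 8) = -12
Root (P1): max(-2, -12) = -2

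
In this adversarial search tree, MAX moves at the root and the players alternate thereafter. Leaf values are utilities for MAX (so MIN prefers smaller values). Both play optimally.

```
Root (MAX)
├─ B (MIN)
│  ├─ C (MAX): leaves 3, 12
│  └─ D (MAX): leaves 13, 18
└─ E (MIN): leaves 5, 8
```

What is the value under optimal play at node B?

C: max(3, 12) = 12
D: max(13, 18) = 18
B: min(12, 18) = 12

12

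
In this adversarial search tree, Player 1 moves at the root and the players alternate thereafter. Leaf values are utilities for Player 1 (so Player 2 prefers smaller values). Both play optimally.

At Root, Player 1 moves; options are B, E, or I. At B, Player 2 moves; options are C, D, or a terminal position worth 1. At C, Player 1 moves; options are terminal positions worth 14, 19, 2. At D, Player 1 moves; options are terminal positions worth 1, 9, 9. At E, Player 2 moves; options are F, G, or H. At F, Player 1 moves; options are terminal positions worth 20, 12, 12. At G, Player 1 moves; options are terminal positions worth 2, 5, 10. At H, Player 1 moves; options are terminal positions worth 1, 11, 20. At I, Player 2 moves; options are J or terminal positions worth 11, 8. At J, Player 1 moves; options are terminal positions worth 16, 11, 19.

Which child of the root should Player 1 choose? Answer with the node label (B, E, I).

C (Player 1): max(14, 19, 2) = 19
D (Player 1): max(1, 9, 9) = 9
B (Player 2): min(19, 9, 1) = 1
F (Player 1): max(20, 12, 12) = 20
G (Player 1): max(2, 5, 10) = 10
H (Player 1): max(1, 11, 20) = 20
E (Player 2): min(20, 10, 20) = 10
J (Player 1): max(16, 11, 19) = 19
I (Player 2): min(19, 11, 8) = 8
Root (Player 1): max(1, 10, 8) = 10
Player 1 picks the child with the highest value: E (value 10).

E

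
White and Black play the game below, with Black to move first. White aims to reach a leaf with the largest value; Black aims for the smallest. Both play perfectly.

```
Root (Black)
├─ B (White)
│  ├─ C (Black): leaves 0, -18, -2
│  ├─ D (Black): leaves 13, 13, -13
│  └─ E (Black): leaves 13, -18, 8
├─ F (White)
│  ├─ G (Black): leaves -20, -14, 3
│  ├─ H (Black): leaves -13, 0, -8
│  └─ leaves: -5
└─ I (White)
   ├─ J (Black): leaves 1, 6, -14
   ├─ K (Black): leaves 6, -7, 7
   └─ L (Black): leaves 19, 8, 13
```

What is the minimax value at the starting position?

-13

C (Black): min(0, -18, -2) = -18
D (Black): min(13, 13, -13) = -13
E (Black): min(13, -18, 8) = -18
B (White): max(-18, -13, -18) = -13
G (Black): min(-20, -14, 3) = -20
H (Black): min(-13, 0, -8) = -13
F (White): max(-20, -13, -5) = -5
J (Black): min(1, 6, -14) = -14
K (Black): min(6, -7, 7) = -7
L (Black): min(19, 8, 13) = 8
I (White): max(-14, -7, 8) = 8
Root (Black): min(-13, -5, 8) = -13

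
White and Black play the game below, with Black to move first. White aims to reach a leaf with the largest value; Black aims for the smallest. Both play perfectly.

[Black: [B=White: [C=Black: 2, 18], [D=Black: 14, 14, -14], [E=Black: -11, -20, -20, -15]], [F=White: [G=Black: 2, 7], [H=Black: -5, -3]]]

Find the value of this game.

C (Black): min(2, 18) = 2
D (Black): min(14, 14, -14) = -14
E (Black): min(-11, -20, -20, -15) = -20
B (White): max(2, -14, -20) = 2
G (Black): min(2, 7) = 2
H (Black): min(-5, -3) = -5
F (White): max(2, -5) = 2
Root (Black): min(2, 2) = 2

2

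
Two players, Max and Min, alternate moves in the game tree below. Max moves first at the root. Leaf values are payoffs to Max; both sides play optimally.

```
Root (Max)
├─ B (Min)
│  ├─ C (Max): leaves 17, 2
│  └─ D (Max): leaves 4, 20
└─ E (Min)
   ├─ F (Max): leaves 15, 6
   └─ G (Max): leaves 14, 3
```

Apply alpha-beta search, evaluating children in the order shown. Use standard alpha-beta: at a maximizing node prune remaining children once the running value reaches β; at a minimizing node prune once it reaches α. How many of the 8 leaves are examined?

C [α=-∞,β=+∞]: v=17
D [α=-∞,β=17]: v=20
B [α=-∞,β=+∞]: v=17
F [α=17,β=+∞]: v=15
E [α=17,β=+∞]: v=15 after child 1 ≤ α → α-cutoff, skip 1
Root [α=-∞,β=+∞]: v=17
Leaves evaluated: 6 of 8.

6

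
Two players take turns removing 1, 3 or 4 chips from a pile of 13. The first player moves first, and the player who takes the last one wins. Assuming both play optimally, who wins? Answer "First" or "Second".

First

Compute winning (W) and losing (L) positions by backward induction:
i:   0  1  2  3  4  5  6  7  8  9 10 11 12 13
     L  W  L  W  W  W  W  L  W  L  W  W  W  W
Position 13 is W, so the first player wins.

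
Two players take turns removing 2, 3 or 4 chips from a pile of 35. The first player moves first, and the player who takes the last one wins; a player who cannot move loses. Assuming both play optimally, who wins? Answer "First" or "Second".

W/L table (W = player to move can force a win):
i:   0  1  2  3  4  5  6  7  8  9 10 11 12 13 14 15 16 17 18 19 20 21 22 23 24 25 26 27 28 29 30 31 32 33 34 35
     L  L  W  W  W  W  L  L  W  W  W  W  L  L  W  W  W  W  L  L  W  W  W  W  L  L  W  W  W  W  L  L  W  W  W  W
Position 35 is W, so the first player wins.

First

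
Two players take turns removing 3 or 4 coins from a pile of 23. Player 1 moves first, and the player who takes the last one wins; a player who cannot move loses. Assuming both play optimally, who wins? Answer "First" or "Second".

Compute winning (W) and losing (L) positions by backward induction:
i:   0  1  2  3  4  5  6  7  8  9 10 11 12 13 14 15 16 17 18 19 20 21 22 23
     L  L  L  W  W  W  W  L  L  L  W  W  W  W  L  L  L  W  W  W  W  L  L  L
Position 23 is L, so the second player wins.

Second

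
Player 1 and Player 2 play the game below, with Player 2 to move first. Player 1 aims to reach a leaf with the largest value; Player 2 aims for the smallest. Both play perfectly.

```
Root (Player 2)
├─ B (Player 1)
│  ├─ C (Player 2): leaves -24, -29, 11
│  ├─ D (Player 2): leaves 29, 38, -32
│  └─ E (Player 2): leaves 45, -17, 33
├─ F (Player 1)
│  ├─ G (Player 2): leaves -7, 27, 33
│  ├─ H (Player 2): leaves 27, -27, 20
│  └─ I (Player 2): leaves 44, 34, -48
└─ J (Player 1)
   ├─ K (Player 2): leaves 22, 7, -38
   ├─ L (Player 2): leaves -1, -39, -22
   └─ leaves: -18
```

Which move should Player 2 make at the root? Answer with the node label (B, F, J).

C (Player 2): min(-24, -29, 11) = -29
D (Player 2): min(29, 38, -32) = -32
E (Player 2): min(45, -17, 33) = -17
B (Player 1): max(-29, -32, -17) = -17
G (Player 2): min(-7, 27, 33) = -7
H (Player 2): min(27, -27, 20) = -27
I (Player 2): min(44, 34, -48) = -48
F (Player 1): max(-7, -27, -48) = -7
K (Player 2): min(22, 7, -38) = -38
L (Player 2): min(-1, -39, -22) = -39
J (Player 1): max(-38, -39, -18) = -18
Root (Player 2): min(-17, -7, -18) = -18
Player 2 picks the child with the lowest value: J (value -18).

J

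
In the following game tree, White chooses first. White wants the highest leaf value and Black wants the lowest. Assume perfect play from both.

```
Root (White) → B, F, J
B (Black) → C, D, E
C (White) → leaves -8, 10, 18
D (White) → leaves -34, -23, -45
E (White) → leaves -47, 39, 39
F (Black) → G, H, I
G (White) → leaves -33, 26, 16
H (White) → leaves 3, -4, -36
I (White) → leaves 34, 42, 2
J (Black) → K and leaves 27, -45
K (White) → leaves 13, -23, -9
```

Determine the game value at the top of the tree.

3

C (White): max(-8, 10, 18) = 18
D (White): max(-34, -23, -45) = -23
E (White): max(-47, 39, 39) = 39
B (Black): min(18, -23, 39) = -23
G (White): max(-33, 26, 16) = 26
H (White): max(3, -4, -36) = 3
I (White): max(34, 42, 2) = 42
F (Black): min(26, 3, 42) = 3
K (White): max(13, -23, -9) = 13
J (Black): min(13, 27, -45) = -45
Root (White): max(-23, 3, -45) = 3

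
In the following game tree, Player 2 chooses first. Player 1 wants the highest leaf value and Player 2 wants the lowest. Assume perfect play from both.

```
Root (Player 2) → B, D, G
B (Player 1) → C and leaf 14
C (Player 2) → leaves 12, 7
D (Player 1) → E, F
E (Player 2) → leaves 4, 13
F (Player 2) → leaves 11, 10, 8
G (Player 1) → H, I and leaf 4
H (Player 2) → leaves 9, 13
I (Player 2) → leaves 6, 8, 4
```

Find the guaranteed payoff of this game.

C (Player 2): min(12, 7) = 7
B (Player 1): max(7, 14) = 14
E (Player 2): min(4, 13) = 4
F (Player 2): min(11, 10, 8) = 8
D (Player 1): max(4, 8) = 8
H (Player 2): min(9, 13) = 9
I (Player 2): min(6, 8, 4) = 4
G (Player 1): max(9, 4, 4) = 9
Root (Player 2): min(14, 8, 9) = 8

8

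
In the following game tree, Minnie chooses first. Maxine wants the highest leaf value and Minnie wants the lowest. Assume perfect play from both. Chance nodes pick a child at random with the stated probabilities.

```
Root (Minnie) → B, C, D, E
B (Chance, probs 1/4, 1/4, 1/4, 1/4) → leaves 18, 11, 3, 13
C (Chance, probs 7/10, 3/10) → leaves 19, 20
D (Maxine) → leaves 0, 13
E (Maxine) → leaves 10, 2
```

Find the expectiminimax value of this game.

10

B (Chance): 1/4·18 + 1/4·11 + 1/4·3 + 1/4·13 = 11.25
C (Chance): 7/10·19 + 3/10·20 = 19.3
D (Maxine): max(0, 13) = 13
E (Maxine): max(10, 2) = 10
Root (Minnie): min(11.25, 19.3, 13, 10) = 10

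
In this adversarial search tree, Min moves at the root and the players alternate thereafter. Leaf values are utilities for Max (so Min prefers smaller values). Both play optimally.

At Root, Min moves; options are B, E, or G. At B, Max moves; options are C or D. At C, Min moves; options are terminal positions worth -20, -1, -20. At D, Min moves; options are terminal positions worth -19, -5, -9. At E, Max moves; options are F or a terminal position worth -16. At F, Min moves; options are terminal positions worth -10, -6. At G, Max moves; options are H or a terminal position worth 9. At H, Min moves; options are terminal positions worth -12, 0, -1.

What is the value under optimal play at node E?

F: min(-10, -6) = -10
E: max(-10, -16) = -10

-10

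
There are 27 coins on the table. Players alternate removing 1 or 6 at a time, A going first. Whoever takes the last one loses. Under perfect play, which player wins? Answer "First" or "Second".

Positions where the player to move wins (W) vs loses (L):
i:   0  1  2  3  4  5  6  7  8  9 10 11 12 13 14 15 16 17 18 19 20 21 22 23 24 25 26 27
     W  L  W  L  W  L  W  W  L  W  L  W  L  W  W  L  W  L  W  L  W  W  L  W  L  W  L  W
Position 27 is W, so the first player wins.

First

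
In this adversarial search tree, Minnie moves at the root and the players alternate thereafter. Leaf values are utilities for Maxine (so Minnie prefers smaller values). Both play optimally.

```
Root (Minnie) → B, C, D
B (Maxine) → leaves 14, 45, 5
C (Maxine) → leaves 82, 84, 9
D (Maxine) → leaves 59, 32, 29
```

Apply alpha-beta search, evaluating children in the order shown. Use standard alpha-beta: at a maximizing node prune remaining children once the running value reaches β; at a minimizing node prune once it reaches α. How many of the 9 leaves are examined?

5

B [α=-∞,β=+∞]: v=45
C [α=-∞,β=45]: v=82 after child 1 ≥ β → β-cutoff, skip 2
D [α=-∞,β=45]: v=59 after child 1 ≥ β → β-cutoff, skip 2
Root [α=-∞,β=+∞]: v=45
Leaves evaluated: 5 of 9.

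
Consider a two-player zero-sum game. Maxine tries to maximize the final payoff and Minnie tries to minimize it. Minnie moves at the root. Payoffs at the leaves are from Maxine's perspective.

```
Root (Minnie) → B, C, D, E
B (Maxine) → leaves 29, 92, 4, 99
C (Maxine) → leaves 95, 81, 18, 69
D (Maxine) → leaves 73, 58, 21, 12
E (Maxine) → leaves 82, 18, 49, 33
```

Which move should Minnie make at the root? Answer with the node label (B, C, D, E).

B (Maxine): max(29, 92, 4, 99) = 99
C (Maxine): max(95, 81, 18, 69) = 95
D (Maxine): max(73, 58, 21, 12) = 73
E (Maxine): max(82, 18, 49, 33) = 82
Root (Minnie): min(99, 95, 73, 82) = 73
Minnie picks the child with the lowest value: D (value 73).

D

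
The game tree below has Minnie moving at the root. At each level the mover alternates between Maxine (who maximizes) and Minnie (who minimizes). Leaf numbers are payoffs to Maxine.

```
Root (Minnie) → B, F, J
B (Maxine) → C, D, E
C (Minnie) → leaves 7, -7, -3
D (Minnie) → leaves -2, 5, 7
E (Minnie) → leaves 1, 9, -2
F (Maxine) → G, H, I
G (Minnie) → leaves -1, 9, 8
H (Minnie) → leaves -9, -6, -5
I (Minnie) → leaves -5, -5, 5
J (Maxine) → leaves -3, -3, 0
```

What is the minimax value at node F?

G: min(-1, 9, 8) = -1
H: min(-9, -6, -5) = -9
I: min(-5, -5, 5) = -5
F: max(-1, -9, -5) = -1

-1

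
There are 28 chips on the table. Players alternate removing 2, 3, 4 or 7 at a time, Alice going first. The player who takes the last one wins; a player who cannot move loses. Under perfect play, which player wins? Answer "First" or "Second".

Second

i:   0  1  2  3  4  5  6  7  8  9 10 11 12 13 14 15 16 17 18 19 20 21 22 23 24 25 26 27 28
     L  L  W  W  W  W  L  W  W  W  W  L  L  W  W  W  W  L  W  W  W  W  L  L  W  W  W  W  L
Position 28 is L, so the second player wins.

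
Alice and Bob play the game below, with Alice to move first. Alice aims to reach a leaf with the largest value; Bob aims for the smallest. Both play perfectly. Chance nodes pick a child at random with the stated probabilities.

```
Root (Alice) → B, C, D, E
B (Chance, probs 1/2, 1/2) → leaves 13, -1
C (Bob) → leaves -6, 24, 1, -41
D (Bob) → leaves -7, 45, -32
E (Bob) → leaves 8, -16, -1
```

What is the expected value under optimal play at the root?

6

B (Chance): 1/2·13 + 1/2·-1 = 6
C (Bob): min(-6, 24, 1, -41) = -41
D (Bob): min(-7, 45, -32) = -32
E (Bob): min(8, -16, -1) = -16
Root (Alice): max(6, -41, -32, -16) = 6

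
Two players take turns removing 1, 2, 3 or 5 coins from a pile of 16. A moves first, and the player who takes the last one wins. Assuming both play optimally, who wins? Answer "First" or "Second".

Positions where the player to move wins (W) vs loses (L):
i:   0  1  2  3  4  5  6  7  8  9 10 11 12 13 14 15 16
     L  W  W  W  L  W  W  W  L  W  W  W  L  W  W  W  L
Position 16 is L, so the second player wins.

Second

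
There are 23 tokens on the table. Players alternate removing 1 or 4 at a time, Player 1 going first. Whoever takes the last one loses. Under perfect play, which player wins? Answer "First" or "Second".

Compute winning (W) and losing (L) positions by backward induction:
i:   0  1  2  3  4  5  6  7  8  9 10 11 12 13 14 15 16 17 18 19 20 21 22 23
     W  L  W  L  W  W  L  W  L  W  W  L  W  L  W  W  L  W  L  W  W  L  W  L
Position 23 is L, so the second player wins.

Second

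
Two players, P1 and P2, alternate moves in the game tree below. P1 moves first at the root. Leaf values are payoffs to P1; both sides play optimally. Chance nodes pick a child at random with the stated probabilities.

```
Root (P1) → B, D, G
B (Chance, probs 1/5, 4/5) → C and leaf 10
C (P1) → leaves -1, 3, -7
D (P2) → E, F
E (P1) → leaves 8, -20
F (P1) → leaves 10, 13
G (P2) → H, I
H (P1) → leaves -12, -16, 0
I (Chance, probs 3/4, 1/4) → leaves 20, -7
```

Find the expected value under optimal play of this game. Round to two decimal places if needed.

C (P1): max(-1, 3, -7) = 3
B (Chance): 1/5·3 + 4/5·10 = 8.6
E (P1): max(8, -20) = 8
F (P1): max(10, 13) = 13
D (P2): min(8, 13) = 8
H (P1): max(-12, -16, 0) = 0
I (Chance): 3/4·20 + 1/4·-7 = 13.25
G (P2): min(0, 13.25) = 0
Root (P1): max(8.6, 8, 0) = 8.6

8.6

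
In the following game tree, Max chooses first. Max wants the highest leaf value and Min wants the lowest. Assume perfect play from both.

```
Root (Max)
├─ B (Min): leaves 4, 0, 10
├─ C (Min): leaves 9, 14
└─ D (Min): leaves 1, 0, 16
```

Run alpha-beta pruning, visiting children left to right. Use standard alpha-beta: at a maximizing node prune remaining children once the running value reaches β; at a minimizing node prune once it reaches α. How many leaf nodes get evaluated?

B [α=-∞,β=+∞]: v=0
C [α=0,β=+∞]: v=9
D [α=9,β=+∞]: v=1 after child 1 ≤ α → α-cutoff, skip 2
Root [α=-∞,β=+∞]: v=9
Leaves evaluated: 6 of 8.

6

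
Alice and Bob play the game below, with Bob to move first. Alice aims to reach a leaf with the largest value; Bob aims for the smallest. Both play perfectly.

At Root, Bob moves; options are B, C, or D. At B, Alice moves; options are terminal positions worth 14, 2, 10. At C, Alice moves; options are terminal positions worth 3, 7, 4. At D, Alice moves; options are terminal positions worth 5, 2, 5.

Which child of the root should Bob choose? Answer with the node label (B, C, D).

B (Alice): max(14, 2, 10) = 14
C (Alice): max(3, 7, 4) = 7
D (Alice): max(5, 2, 5) = 5
Root (Bob): min(14, 7, 5) = 5
Bob picks the child with the lowest value: D (value 5).

D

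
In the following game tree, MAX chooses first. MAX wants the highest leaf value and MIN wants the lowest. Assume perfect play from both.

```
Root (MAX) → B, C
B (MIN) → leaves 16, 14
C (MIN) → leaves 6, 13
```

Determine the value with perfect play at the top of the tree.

14

B (MIN): min(16, 14) = 14
C (MIN): min(6, 13) = 6
Root (MAX): max(14, 6) = 14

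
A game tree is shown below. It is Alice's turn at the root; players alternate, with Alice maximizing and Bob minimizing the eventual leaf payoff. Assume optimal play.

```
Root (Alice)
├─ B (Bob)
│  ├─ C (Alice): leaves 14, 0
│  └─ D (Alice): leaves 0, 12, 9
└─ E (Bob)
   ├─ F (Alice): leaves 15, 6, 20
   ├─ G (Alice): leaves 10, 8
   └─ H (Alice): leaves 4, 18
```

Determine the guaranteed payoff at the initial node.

12

C (Alice): max(14, 0) = 14
D (Alice): max(0, 12, 9) = 12
B (Bob): min(14, 12) = 12
F (Alice): max(15, 6, 20) = 20
G (Alice): max(10, 8) = 10
H (Alice): max(4, 18) = 18
E (Bob): min(20, 10, 18) = 10
Root (Alice): max(12, 10) = 12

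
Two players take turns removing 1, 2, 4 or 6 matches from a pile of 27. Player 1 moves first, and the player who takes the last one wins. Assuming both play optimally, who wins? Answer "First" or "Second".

Second

Compute winning (W) and losing (L) positions by backward induction:
i:   0  1  2  3  4  5  6  7  8  9 10 11 12 13 14 15 16 17 18 19 20 21 22 23 24 25 26 27
     L  W  W  L  W  W  W  W  L  W  W  L  W  W  W  W  L  W  W  L  W  W  W  W  L  W  W  L
Position 27 is L, so the second player wins.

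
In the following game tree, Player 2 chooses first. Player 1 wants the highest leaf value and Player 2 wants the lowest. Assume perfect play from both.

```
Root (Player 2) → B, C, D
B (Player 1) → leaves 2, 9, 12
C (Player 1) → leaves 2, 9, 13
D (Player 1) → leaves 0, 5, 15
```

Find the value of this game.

12

B (Player 1): max(2, 9, 12) = 12
C (Player 1): max(2, 9, 13) = 13
D (Player 1): max(0, 5, 15) = 15
Root (Player 2): min(12, 13, 15) = 12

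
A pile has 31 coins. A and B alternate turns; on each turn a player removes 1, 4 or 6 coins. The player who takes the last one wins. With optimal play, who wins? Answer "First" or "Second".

First

i:   0  1  2  3  4  5  6  7  8  9 10 11 12 13 14 15 16 17 18 19 20 21 22 23 24 25 26 27 28 29 30 31
     L  W  L  W  W  L  W  L  W  W  L  W  L  W  W  L  W  L  W  W  L  W  L  W  W  L  W  L  W  W  L  W
Position 31 is W, so the first player wins.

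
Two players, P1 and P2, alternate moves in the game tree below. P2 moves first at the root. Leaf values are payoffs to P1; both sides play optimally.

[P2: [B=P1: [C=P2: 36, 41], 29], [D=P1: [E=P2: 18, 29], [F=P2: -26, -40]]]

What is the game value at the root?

C (P2): min(36, 41) = 36
B (P1): max(36, 29) = 36
E (P2): min(18, 29) = 18
F (P2): min(-26, -40) = -40
D (P1): max(18, -40) = 18
Root (P2): min(36, 18) = 18

18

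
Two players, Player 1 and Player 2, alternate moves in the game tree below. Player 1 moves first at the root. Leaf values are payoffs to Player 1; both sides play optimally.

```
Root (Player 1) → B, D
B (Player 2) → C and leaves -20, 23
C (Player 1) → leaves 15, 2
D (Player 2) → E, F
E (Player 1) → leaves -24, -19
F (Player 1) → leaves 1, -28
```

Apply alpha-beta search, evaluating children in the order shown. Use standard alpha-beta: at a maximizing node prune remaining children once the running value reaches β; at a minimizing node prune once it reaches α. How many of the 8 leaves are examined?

C [α=-∞,β=+∞]: v=15
B [α=-∞,β=+∞]: v=-20
E [α=-20,β=+∞]: v=-19
F [α=-20,β=-19]: v=1 after child 1 ≥ β → β-cutoff, skip 1
D [α=-20,β=+∞]: v=-19
Root [α=-∞,β=+∞]: v=-19
Leaves evaluated: 7 of 8.

7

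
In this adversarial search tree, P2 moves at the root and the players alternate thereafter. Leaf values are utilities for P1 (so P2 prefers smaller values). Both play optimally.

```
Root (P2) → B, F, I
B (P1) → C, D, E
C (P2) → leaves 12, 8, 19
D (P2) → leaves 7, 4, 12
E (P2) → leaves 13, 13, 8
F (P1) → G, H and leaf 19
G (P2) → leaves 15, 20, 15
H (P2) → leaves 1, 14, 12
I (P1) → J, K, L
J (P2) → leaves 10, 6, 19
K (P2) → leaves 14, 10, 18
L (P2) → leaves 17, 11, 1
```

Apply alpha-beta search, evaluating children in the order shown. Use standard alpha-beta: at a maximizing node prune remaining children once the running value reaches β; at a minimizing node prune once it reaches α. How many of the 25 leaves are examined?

C [α=-∞,β=+∞]: v=8
D [α=8,β=+∞]: v=7 after child 1 ≤ α → α-cutoff, skip 2
E [α=8,β=+∞]: v=8
B [α=-∞,β=+∞]: v=8
G [α=-∞,β=8]: v=15
F [α=-∞,β=8]: v=15 after child 1 ≥ β → β-cutoff, skip 2
J [α=-∞,β=8]: v=6
K [α=6,β=8]: v=10
I [α=-∞,β=8]: v=10 after child 2 ≥ β → β-cutoff, skip 1
Root [α=-∞,β=+∞]: v=8
Leaves evaluated: 16 of 25.

16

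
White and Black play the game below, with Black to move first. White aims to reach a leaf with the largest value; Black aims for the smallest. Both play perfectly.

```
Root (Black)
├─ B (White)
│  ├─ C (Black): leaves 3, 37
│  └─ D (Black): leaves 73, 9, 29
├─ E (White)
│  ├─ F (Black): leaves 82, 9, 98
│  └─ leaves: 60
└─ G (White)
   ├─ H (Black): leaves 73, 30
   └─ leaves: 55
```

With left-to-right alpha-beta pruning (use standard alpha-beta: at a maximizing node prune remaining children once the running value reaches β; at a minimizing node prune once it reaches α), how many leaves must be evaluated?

C [α=-∞,β=+∞]: v=3
D [α=3,β=+∞]: v=9
B [α=-∞,β=+∞]: v=9
F [α=-∞,β=9]: v=9
E [α=-∞,β=9]: v=9 after child 1 ≥ β → β-cutoff, skip 1
H [α=-∞,β=9]: v=30
G [α=-∞,β=9]: v=30 after child 1 ≥ β → β-cutoff, skip 1
Root [α=-∞,β=+∞]: v=9
Leaves evaluated: 10 of 12.

10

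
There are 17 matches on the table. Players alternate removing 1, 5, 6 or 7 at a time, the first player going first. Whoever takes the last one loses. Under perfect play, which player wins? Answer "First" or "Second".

i:   0  1  2  3  4  5  6  7  8  9 10 11 12 13 14 15 16 17
     W  L  W  L  W  L  W  W  W  W  W  W  W  L  W  L  W  L
Position 17 is L, so the second player wins.

Second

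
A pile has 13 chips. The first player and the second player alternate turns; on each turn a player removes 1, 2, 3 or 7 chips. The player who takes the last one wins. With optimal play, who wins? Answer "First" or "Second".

Compute winning (W) and losing (L) positions by backward induction:
i:   0  1  2  3  4  5  6  7  8  9 10 11 12 13
     L  W  W  W  L  W  W  W  L  W  W  W  L  W
Position 13 is W, so the first player wins.

First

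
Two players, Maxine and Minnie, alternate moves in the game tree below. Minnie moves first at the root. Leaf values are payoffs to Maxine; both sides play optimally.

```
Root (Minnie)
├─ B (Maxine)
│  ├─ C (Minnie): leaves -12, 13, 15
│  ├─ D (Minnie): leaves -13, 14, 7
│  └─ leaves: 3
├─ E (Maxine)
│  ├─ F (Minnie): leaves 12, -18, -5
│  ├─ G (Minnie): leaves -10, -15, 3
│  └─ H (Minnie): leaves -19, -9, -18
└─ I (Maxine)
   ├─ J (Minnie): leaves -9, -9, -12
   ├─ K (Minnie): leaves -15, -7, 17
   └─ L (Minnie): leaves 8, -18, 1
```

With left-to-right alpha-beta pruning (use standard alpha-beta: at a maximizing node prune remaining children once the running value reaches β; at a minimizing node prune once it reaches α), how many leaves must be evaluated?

15

C [α=-∞,β=+∞]: v=-12
D [α=-12,β=+∞]: v=-13 after child 1 ≤ α → α-cutoff, skip 2
B [α=-∞,β=+∞]: v=3
F [α=-∞,β=3]: v=-18
G [α=-18,β=3]: v=-15
H [α=-15,β=3]: v=-19 after child 1 ≤ α → α-cutoff, skip 2
E [α=-∞,β=3]: v=-15
J [α=-∞,β=-15]: v=-12
I [α=-∞,β=-15]: v=-12 after child 1 ≥ β → β-cutoff, skip 2
Root [α=-∞,β=+∞]: v=-15
Leaves evaluated: 15 of 25.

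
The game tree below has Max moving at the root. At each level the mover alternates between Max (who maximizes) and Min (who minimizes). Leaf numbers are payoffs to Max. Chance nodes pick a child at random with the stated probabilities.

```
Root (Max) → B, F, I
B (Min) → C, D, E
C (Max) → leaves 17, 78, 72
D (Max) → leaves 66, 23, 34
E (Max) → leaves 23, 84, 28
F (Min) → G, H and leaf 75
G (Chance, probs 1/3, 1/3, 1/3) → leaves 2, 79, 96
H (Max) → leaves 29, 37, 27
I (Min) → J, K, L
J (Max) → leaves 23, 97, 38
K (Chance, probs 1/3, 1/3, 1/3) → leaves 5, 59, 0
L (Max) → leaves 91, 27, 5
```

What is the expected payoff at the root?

66

C (Max): max(17, 78, 72) = 78
D (Max): max(66, 23, 34) = 66
E (Max): max(23, 84, 28) = 84
B (Min): min(78, 66, 84) = 66
G (Chance): 1/3·2 + 1/3·79 + 1/3·96 = 59
H (Max): max(29, 37, 27) = 37
F (Min): min(59, 37, 75) = 37
J (Max): max(23, 97, 38) = 97
K (Chance): 1/3·5 + 1/3·59 + 1/3·0 = 21.33
L (Max): max(91, 27, 5) = 91
I (Min): min(97, 21.33, 91) = 21.33
Root (Max): max(66, 37, 21.33) = 66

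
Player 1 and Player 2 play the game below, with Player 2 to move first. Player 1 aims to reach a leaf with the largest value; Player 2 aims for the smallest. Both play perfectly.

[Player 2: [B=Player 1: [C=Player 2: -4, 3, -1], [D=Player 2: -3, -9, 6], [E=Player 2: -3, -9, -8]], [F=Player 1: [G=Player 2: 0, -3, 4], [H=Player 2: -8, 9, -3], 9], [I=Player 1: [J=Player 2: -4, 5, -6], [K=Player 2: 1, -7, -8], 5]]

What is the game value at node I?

5

J: min(-4, 5, -6) = -6
K: min(1, -7, -8) = -8
I: max(-6, -8, 5) = 5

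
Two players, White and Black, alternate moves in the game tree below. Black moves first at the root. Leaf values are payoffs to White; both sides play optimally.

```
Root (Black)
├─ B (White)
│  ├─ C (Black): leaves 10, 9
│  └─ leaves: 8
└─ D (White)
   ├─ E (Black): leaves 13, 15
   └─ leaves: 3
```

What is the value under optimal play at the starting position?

C (Black): min(10, 9) = 9
B (White): max(9, 8) = 9
E (Black): min(13, 15) = 13
D (White): max(13, 3) = 13
Root (Black): min(9, 13) = 9

9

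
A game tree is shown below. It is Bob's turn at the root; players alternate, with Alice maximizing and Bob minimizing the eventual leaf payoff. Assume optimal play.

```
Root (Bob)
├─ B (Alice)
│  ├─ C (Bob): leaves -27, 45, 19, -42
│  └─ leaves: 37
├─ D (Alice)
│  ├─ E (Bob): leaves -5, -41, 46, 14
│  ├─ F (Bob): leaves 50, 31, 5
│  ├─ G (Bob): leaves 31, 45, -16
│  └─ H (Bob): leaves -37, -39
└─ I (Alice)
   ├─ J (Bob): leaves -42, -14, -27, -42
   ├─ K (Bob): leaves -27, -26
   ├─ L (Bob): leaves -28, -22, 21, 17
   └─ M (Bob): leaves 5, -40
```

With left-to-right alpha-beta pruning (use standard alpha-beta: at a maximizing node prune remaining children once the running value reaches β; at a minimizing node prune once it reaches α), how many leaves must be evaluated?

C [α=-∞,β=+∞]: v=-42
B [α=-∞,β=+∞]: v=37
E [α=-∞,β=37]: v=-41
F [α=-41,β=37]: v=5
G [α=5,β=37]: v=-16
H [α=5,β=37]: v=-37 after child 1 ≤ α → α-cutoff, skip 1
D [α=-∞,β=37]: v=5
J [α=-∞,β=5]: v=-42
K [α=-42,β=5]: v=-27
L [α=-27,β=5]: v=-28 after child 1 ≤ α → α-cutoff, skip 3
M [α=-27,β=5]: v=-40
I [α=-∞,β=5]: v=-27
Root [α=-∞,β=+∞]: v=-27
Leaves evaluated: 25 of 29.

25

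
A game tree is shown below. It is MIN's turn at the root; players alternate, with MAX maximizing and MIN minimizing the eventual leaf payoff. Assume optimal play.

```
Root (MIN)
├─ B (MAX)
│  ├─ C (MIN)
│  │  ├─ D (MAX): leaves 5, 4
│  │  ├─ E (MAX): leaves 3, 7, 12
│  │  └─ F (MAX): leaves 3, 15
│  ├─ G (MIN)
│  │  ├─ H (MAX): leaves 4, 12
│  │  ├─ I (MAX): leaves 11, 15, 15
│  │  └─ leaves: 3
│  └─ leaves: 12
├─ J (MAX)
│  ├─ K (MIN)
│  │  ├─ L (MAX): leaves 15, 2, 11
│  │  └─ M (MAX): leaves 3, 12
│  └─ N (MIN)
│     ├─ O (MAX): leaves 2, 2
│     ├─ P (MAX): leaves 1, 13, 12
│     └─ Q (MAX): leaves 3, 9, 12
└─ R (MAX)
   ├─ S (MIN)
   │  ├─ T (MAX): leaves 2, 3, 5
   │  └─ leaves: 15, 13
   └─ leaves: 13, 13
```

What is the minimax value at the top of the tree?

12

D (MAX): max(5, 4) = 5
E (MAX): max(3, 7, 12) = 12
F (MAX): max(3, 15) = 15
C (MIN): min(5, 12, 15) = 5
H (MAX): max(4, 12) = 12
I (MAX): max(11, 15, 15) = 15
G (MIN): min(12, 15, 3) = 3
B (MAX): max(5, 3, 12) = 12
L (MAX): max(15, 2, 11) = 15
M (MAX): max(3, 12) = 12
K (MIN): min(15, 12) = 12
O (MAX): max(2, 2) = 2
P (MAX): max(1, 13, 12) = 13
Q (MAX): max(3, 9, 12) = 12
N (MIN): min(2, 13, 12) = 2
J (MAX): max(12, 2) = 12
T (MAX): max(2, 3, 5) = 5
S (MIN): min(5, 15, 13) = 5
R (MAX): max(5, 13, 13) = 13
Root (MIN): min(12, 12, 13) = 12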